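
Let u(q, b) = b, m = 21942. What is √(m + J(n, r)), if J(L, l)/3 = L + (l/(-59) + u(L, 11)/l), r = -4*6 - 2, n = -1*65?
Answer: √51174207786/1534 ≈ 147.47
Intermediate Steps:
n = -65
r = -26 (r = -24 - 2 = -26)
J(L, l) = 3*L + 33/l - 3*l/59 (J(L, l) = 3*(L + (l/(-59) + 11/l)) = 3*(L + (l*(-1/59) + 11/l)) = 3*(L + (-l/59 + 11/l)) = 3*(L + (11/l - l/59)) = 3*(L + 11/l - l/59) = 3*L + 33/l - 3*l/59)
√(m + J(n, r)) = √(21942 + (3*(-65) + 33/(-26) - 3/59*(-26))) = √(21942 + (-195 + 33*(-1/26) + 78/59)) = √(21942 + (-195 - 33/26 + 78/59)) = √(21942 - 299049/1534) = √(33359979/1534) = √51174207786/1534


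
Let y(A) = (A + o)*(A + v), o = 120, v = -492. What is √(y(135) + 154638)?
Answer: 3*√7067 ≈ 252.20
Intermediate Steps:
y(A) = (-492 + A)*(120 + A) (y(A) = (A + 120)*(A - 492) = (120 + A)*(-492 + A) = (-492 + A)*(120 + A))
√(y(135) + 154638) = √((-59040 + 135² - 372*135) + 154638) = √((-59040 + 18225 - 50220) + 154638) = √(-91035 + 154638) = √63603 = 3*√7067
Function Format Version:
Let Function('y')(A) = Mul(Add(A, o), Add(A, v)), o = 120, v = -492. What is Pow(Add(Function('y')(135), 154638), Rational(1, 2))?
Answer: Mul(3, Pow(7067, Rational(1, 2))) ≈ 252.20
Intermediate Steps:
Function('y')(A) = Mul(Add(-492, A), Add(120, A)) (Function('y')(A) = Mul(Add(A, 120), Add(A, -492)) = Mul(Add(120, A), Add(-492, A)) = Mul(Add(-492, A), Add(120, A)))
Pow(Add(Function('y')(135), 154638), Rational(1, 2)) = Pow(Add(Add(-59040, Pow(135, 2), Mul(-372, 135)), 154638), Rational(1, 2)) = Pow(Add(Add(-59040, 18225, -50220), 154638), Rational(1, 2)) = Pow(Add(-91035, 154638), Rational(1, 2)) = Pow(63603, Rational(1, 2)) = Mul(3, Pow(7067, Rational(1, 2)))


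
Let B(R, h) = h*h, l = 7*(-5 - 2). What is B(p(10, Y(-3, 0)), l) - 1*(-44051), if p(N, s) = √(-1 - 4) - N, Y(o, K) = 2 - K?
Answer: 46452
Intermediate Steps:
l = -49 (l = 7*(-7) = -49)
p(N, s) = -N + I*√5 (p(N, s) = √(-5) - N = I*√5 - N = -N + I*√5)
B(R, h) = h²
B(p(10, Y(-3, 0)), l) - 1*(-44051) = (-49)² - 1*(-44051) = 2401 + 44051 = 46452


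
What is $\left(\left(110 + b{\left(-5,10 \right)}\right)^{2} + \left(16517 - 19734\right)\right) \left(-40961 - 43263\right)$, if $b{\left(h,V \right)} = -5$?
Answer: $-657620992$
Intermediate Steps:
$\left(\left(110 + b{\left(-5,10 \right)}\right)^{2} + \left(16517 - 19734\right)\right) \left(-40961 - 43263\right) = \left(\left(110 - 5\right)^{2} + \left(16517 - 19734\right)\right) \left(-40961 - 43263\right) = \left(105^{2} + \left(16517 - 19734\right)\right) \left(-84224\right) = \left(11025 - 3217\right) \left(-84224\right) = 7808 \left(-84224\right) = -657620992$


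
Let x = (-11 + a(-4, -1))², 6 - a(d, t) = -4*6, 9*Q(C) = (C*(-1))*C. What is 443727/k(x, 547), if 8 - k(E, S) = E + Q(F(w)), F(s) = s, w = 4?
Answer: -3993543/3161 ≈ -1263.4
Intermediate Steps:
Q(C) = -C²/9 (Q(C) = ((C*(-1))*C)/9 = ((-C)*C)/9 = (-C²)/9 = -C²/9)
a(d, t) = 30 (a(d, t) = 6 - (-4)*6 = 6 - 1*(-24) = 6 + 24 = 30)
x = 361 (x = (-11 + 30)² = 19² = 361)
k(E, S) = 88/9 - E (k(E, S) = 8 - (E - ⅑*4²) = 8 - (E - ⅑*16) = 8 - (E - 16/9) = 8 - (-16/9 + E) = 8 + (16/9 - E) = 88/9 - E)
443727/k(x, 547) = 443727/(88/9 - 1*361) = 443727/(88/9 - 361) = 443727/(-3161/9) = 443727*(-9/3161) = -3993543/3161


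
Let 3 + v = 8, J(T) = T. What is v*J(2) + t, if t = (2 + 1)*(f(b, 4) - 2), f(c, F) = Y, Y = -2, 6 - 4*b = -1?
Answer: -2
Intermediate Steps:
b = 7/4 (b = 3/2 - ¼*(-1) = 3/2 + ¼ = 7/4 ≈ 1.7500)
f(c, F) = -2
v = 5 (v = -3 + 8 = 5)
t = -12 (t = (2 + 1)*(-2 - 2) = 3*(-4) = -12)
v*J(2) + t = 5*2 - 12 = 10 - 12 = -2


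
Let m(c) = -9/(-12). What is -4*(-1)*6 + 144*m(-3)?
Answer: 132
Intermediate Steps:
m(c) = ¾ (m(c) = -9*(-1/12) = ¾)
-4*(-1)*6 + 144*m(-3) = -4*(-1)*6 + 144*(¾) = 4*6 + 108 = 24 + 108 = 132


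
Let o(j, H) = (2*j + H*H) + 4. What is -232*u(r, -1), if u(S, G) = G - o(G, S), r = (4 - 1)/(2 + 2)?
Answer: 1653/2 ≈ 826.50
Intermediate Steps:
o(j, H) = 4 + H² + 2*j (o(j, H) = (2*j + H²) + 4 = (H² + 2*j) + 4 = 4 + H² + 2*j)
r = ¾ (r = 3/4 = 3*(¼) = ¾ ≈ 0.75000)
u(S, G) = -4 - G - S² (u(S, G) = G - (4 + S² + 2*G) = G + (-4 - S² - 2*G) = -4 - G - S²)
-232*u(r, -1) = -232*(-4 - 1*(-1) - (¾)²) = -232*(-4 + 1 - 1*9/16) = -232*(-4 + 1 - 9/16) = -232*(-57/16) = 1653/2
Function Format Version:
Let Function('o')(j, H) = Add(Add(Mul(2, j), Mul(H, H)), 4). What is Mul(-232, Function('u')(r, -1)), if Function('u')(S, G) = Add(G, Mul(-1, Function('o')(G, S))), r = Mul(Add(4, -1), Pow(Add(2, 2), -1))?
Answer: Rational(1653, 2) ≈ 826.50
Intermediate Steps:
Function('o')(j, H) = Add(4, Pow(H, 2), Mul(2, j)) (Function('o')(j, H) = Add(Add(Mul(2, j), Pow(H, 2)), 4) = Add(Add(Pow(H, 2), Mul(2, j)), 4) = Add(4, Pow(H, 2), Mul(2, j)))
r = Rational(3, 4) (r = Mul(3, Pow(4, -1)) = Mul(3, Rational(1, 4)) = Rational(3, 4) ≈ 0.75000)
Function('u')(S, G) = Add(-4, Mul(-1, G), Mul(-1, Pow(S, 2))) (Function('u')(S, G) = Add(G, Mul(-1, Add(4, Pow(S, 2), Mul(2, G)))) = Add(G, Add(-4, Mul(-1, Pow(S, 2)), Mul(-2, G))) = Add(-4, Mul(-1, G), Mul(-1, Pow(S, 2))))
Mul(-232, Function('u')(r, -1)) = Mul(-232, Add(-4, Mul(-1, -1), Mul(-1, Pow(Rational(3, 4), 2)))) = Mul(-232, Add(-4, 1, Mul(-1, Rational(9, 16)))) = Mul(-232, Add(-4, 1, Rational(-9, 16))) = Mul(-232, Rational(-57, 16)) = Rational(1653, 2)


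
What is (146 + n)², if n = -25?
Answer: 14641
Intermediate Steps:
(146 + n)² = (146 - 25)² = 121² = 14641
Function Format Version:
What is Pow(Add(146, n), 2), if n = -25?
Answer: 14641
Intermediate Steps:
Pow(Add(146, n), 2) = Pow(Add(146, -25), 2) = Pow(121, 2) = 14641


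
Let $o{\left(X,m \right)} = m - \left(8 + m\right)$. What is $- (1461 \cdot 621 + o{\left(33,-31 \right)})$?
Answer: $-907273$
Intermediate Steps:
$o{\left(X,m \right)} = -8$
$- (1461 \cdot 621 + o{\left(33,-31 \right)}) = - (1461 \cdot 621 - 8) = - (907281 - 8) = \left(-1\right) 907273 = -907273$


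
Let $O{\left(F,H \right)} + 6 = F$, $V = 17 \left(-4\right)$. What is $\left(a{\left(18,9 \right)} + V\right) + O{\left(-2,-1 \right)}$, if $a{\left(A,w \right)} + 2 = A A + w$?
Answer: $255$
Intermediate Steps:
$V = -68$
$O{\left(F,H \right)} = -6 + F$
$a{\left(A,w \right)} = -2 + w + A^{2}$ ($a{\left(A,w \right)} = -2 + \left(A A + w\right) = -2 + \left(A^{2} + w\right) = -2 + \left(w + A^{2}\right) = -2 + w + A^{2}$)
$\left(a{\left(18,9 \right)} + V\right) + O{\left(-2,-1 \right)} = \left(\left(-2 + 9 + 18^{2}\right) - 68\right) - 8 = \left(\left(-2 + 9 + 324\right) - 68\right) - 8 = \left(331 - 68\right) - 8 = 263 - 8 = 255$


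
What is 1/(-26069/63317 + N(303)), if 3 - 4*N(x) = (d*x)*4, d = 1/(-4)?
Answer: 126634/9635363 ≈ 0.013143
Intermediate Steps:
d = -¼ ≈ -0.25000
N(x) = ¾ + x/4 (N(x) = ¾ - (-x/4)*4/4 = ¾ - (-1)*x/4 = ¾ + x/4)
1/(-26069/63317 + N(303)) = 1/(-26069/63317 + (¾ + (¼)*303)) = 1/(-26069*1/63317 + (¾ + 303/4)) = 1/(-26069/63317 + 153/2) = 1/(9635363/126634) = 126634/9635363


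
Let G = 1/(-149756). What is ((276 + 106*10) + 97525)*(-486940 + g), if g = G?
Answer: -248591734259169/5164 ≈ -4.8139e+10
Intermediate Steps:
G = -1/149756 ≈ -6.6775e-6
g = -1/149756 ≈ -6.6775e-6
((276 + 106*10) + 97525)*(-486940 + g) = ((276 + 106*10) + 97525)*(-486940 - 1/149756) = ((276 + 1060) + 97525)*(-72922186641/149756) = (1336 + 97525)*(-72922186641/149756) = 98861*(-72922186641/149756) = -248591734259169/5164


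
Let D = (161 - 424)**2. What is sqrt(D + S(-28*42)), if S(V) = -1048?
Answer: 261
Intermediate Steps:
D = 69169 (D = (-263)**2 = 69169)
sqrt(D + S(-28*42)) = sqrt(69169 - 1048) = sqrt(68121) = 261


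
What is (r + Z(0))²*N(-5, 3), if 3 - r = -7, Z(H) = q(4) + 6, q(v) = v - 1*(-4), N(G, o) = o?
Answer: 1728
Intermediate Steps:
q(v) = 4 + v (q(v) = v + 4 = 4 + v)
Z(H) = 14 (Z(H) = (4 + 4) + 6 = 8 + 6 = 14)
r = 10 (r = 3 - 1*(-7) = 3 + 7 = 10)
(r + Z(0))²*N(-5, 3) = (10 + 14)²*3 = 24²*3 = 576*3 = 1728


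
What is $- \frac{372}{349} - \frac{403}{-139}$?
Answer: $\frac{88939}{48511} \approx 1.8334$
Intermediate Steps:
$- \frac{372}{349} - \frac{403}{-139} = \left(-372\right) \frac{1}{349} - - \frac{403}{139} = - \frac{372}{349} + \frac{403}{139} = \frac{88939}{48511}$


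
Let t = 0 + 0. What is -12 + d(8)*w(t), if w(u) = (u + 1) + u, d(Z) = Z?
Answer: -4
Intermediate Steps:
t = 0
w(u) = 1 + 2*u (w(u) = (1 + u) + u = 1 + 2*u)
-12 + d(8)*w(t) = -12 + 8*(1 + 2*0) = -12 + 8*(1 + 0) = -12 + 8*1 = -12 + 8 = -4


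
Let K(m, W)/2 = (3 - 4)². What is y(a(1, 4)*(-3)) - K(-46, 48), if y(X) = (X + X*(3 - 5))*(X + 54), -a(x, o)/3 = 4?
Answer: -3242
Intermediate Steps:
a(x, o) = -12 (a(x, o) = -3*4 = -12)
K(m, W) = 2 (K(m, W) = 2*(3 - 4)² = 2*(-1)² = 2*1 = 2)
y(X) = -X*(54 + X) (y(X) = (X + X*(-2))*(54 + X) = (X - 2*X)*(54 + X) = (-X)*(54 + X) = -X*(54 + X))
y(a(1, 4)*(-3)) - K(-46, 48) = -(-12*(-3))*(54 - 12*(-3)) - 1*2 = -1*36*(54 + 36) - 2 = -1*36*90 - 2 = -3240 - 2 = -3242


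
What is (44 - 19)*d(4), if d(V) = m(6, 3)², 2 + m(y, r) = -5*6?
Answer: 25600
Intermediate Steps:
m(y, r) = -32 (m(y, r) = -2 - 5*6 = -2 - 30 = -32)
d(V) = 1024 (d(V) = (-32)² = 1024)
(44 - 19)*d(4) = (44 - 19)*1024 = 25*1024 = 25600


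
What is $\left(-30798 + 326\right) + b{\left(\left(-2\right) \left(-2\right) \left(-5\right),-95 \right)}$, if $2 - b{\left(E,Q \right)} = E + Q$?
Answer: $-30355$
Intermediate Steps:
$b{\left(E,Q \right)} = 2 - E - Q$ ($b{\left(E,Q \right)} = 2 - \left(E + Q\right) = 2 - E - Q$)
$\left(-30798 + 326\right) + b{\left(\left(-2\right) \left(-2\right) \left(-5\right),-95 \right)} = \left(-30798 + 326\right) - \left(-97 + \left(-2\right) \left(-2\right) \left(-5\right)\right) = -30472 + \left(2 - 4 \left(-5\right) + 95\right) = -30472 + \left(2 - -20 + 95\right) = -30472 + \left(2 + 20 + 95\right) = -30472 + 117 = -30355$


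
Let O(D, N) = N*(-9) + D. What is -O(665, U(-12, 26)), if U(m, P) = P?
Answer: -431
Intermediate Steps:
O(D, N) = D - 9*N (O(D, N) = -9*N + D = D - 9*N)
-O(665, U(-12, 26)) = -(665 - 9*26) = -(665 - 234) = -1*431 = -431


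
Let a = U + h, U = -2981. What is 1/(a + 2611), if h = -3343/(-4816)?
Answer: -4816/1778577 ≈ -0.0027078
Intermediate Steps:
h = 3343/4816 (h = -3343*(-1/4816) = 3343/4816 ≈ 0.69414)
a = -14353153/4816 (a = -2981 + 3343/4816 = -14353153/4816 ≈ -2980.3)
1/(a + 2611) = 1/(-14353153/4816 + 2611) = 1/(-1778577/4816) = -4816/1778577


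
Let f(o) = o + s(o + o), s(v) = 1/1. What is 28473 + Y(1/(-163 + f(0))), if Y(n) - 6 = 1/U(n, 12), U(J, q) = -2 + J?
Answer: 9255513/325 ≈ 28479.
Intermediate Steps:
s(v) = 1
f(o) = 1 + o (f(o) = o + 1 = 1 + o)
Y(n) = 6 + 1/(-2 + n)
28473 + Y(1/(-163 + f(0))) = 28473 + (-11 + 6/(-163 + (1 + 0)))/(-2 + 1/(-163 + (1 + 0))) = 28473 + (-11 + 6/(-163 + 1))/(-2 + 1/(-163 + 1)) = 28473 + (-11 + 6/(-162))/(-2 + 1/(-162)) = 28473 + (-11 + 6*(-1/162))/(-2 - 1/162) = 28473 + (-11 - 1/27)/(-325/162) = 28473 - 162/325*(-298/27) = 28473 + 1788/325 = 9255513/325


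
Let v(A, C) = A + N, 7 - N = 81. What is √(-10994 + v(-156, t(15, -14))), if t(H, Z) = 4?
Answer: 2*I*√2806 ≈ 105.94*I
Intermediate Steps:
N = -74 (N = 7 - 1*81 = 7 - 81 = -74)
v(A, C) = -74 + A (v(A, C) = A - 74 = -74 + A)
√(-10994 + v(-156, t(15, -14))) = √(-10994 + (-74 - 156)) = √(-10994 - 230) = √(-11224) = 2*I*√2806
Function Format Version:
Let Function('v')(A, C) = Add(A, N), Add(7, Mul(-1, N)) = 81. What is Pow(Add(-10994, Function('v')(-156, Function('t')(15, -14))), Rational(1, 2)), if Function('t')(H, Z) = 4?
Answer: Mul(2, I, Pow(2806, Rational(1, 2))) ≈ Mul(105.94, I)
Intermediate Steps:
N = -74 (N = Add(7, Mul(-1, 81)) = Add(7, -81) = -74)
Function('v')(A, C) = Add(-74, A) (Function('v')(A, C) = Add(A, -74) = Add(-74, A))
Pow(Add(-10994, Function('v')(-156, Function('t')(15, -14))), Rational(1, 2)) = Pow(Add(-10994, Add(-74, -156)), Rational(1, 2)) = Pow(Add(-10994, -230), Rational(1, 2)) = Pow(-11224, Rational(1, 2)) = Mul(2, I, Pow(2806, Rational(1, 2)))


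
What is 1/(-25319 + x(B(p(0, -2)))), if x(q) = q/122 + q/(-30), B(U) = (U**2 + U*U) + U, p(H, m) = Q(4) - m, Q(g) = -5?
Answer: -61/1544482 ≈ -3.9495e-5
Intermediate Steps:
p(H, m) = -5 - m
B(U) = U + 2*U**2 (B(U) = (U**2 + U**2) + U = 2*U**2 + U = U + 2*U**2)
x(q) = -23*q/915 (x(q) = q*(1/122) + q*(-1/30) = q/122 - q/30 = -23*q/915)
1/(-25319 + x(B(p(0, -2)))) = 1/(-25319 - 23*(-5 - 1*(-2))*(1 + 2*(-5 - 1*(-2)))/915) = 1/(-25319 - 23*(-5 + 2)*(1 + 2*(-5 + 2))/915) = 1/(-25319 - (-23)*(1 + 2*(-3))/305) = 1/(-25319 - (-23)*(1 - 6)/305) = 1/(-25319 - (-23)*(-5)/305) = 1/(-25319 - 23/915*15) = 1/(-25319 - 23/61) = 1/(-1544482/61) = -61/1544482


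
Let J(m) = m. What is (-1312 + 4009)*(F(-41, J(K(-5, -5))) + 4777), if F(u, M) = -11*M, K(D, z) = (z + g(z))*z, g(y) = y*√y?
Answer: 12141894 - 741675*I*√5 ≈ 1.2142e+7 - 1.6584e+6*I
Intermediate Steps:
g(y) = y^(3/2)
K(D, z) = z*(z + z^(3/2)) (K(D, z) = (z + z^(3/2))*z = z*(z + z^(3/2)))
(-1312 + 4009)*(F(-41, J(K(-5, -5))) + 4777) = (-1312 + 4009)*(-(-55)*(-5 + (-5)^(3/2)) + 4777) = 2697*(-(-55)*(-5 - 5*I*√5) + 4777) = 2697*(-11*(25 + 25*I*√5) + 4777) = 2697*((-275 - 275*I*√5) + 4777) = 2697*(4502 - 275*I*√5) = 12141894 - 741675*I*√5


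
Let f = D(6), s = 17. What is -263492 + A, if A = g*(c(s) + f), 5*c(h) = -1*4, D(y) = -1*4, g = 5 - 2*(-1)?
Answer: -1317628/5 ≈ -2.6353e+5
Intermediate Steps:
g = 7 (g = 5 + 2 = 7)
D(y) = -4
f = -4
c(h) = -⅘ (c(h) = (-1*4)/5 = (⅕)*(-4) = -⅘)
A = -168/5 (A = 7*(-⅘ - 4) = 7*(-24/5) = -168/5 ≈ -33.600)
-263492 + A = -263492 - 168/5 = -1317628/5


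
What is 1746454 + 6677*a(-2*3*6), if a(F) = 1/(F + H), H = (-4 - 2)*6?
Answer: 125738011/72 ≈ 1.7464e+6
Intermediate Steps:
H = -36 (H = -6*6 = -36)
a(F) = 1/(-36 + F) (a(F) = 1/(F - 36) = 1/(-36 + F))
1746454 + 6677*a(-2*3*6) = 1746454 + 6677/(-36 - 2*3*6) = 1746454 + 6677/(-36 - 6*6) = 1746454 + 6677/(-36 - 36) = 1746454 + 6677/(-72) = 1746454 + 6677*(-1/72) = 1746454 - 6677/72 = 125738011/72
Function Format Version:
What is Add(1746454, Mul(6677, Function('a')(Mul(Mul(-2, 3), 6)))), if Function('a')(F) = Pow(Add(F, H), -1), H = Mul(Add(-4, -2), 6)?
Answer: Rational(125738011, 72) ≈ 1.7464e+6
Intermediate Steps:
H = -36 (H = Mul(-6, 6) = -36)
Function('a')(F) = Pow(Add(-36, F), -1) (Function('a')(F) = Pow(Add(F, -36), -1) = Pow(Add(-36, F), -1))
Add(1746454, Mul(6677, Function('a')(Mul(Mul(-2, 3), 6)))) = Add(1746454, Mul(6677, Pow(Add(-36, Mul(Mul(-2, 3), 6)), -1))) = Add(1746454, Mul(6677, Pow(Add(-36, Mul(-6, 6)), -1))) = Add(1746454, Mul(6677, Pow(Add(-36, -36), -1))) = Add(1746454, Mul(6677, Pow(-72, -1))) = Add(1746454, Mul(6677, Rational(-1, 72))) = Add(1746454, Rational(-6677, 72)) = Rational(125738011, 72)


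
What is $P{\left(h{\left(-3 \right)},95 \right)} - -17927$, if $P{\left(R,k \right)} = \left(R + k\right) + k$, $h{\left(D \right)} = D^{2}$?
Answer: $18126$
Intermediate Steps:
$P{\left(R,k \right)} = R + 2 k$
$P{\left(h{\left(-3 \right)},95 \right)} - -17927 = \left(\left(-3\right)^{2} + 2 \cdot 95\right) - -17927 = \left(9 + 190\right) + 17927 = 199 + 17927 = 18126$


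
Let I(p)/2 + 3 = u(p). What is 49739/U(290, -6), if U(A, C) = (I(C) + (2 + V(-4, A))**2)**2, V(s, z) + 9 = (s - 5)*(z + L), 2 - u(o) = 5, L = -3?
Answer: 49739/44998444615744 ≈ 1.1053e-9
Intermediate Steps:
u(o) = -3 (u(o) = 2 - 1*5 = 2 - 5 = -3)
V(s, z) = -9 + (-5 + s)*(-3 + z) (V(s, z) = -9 + (s - 5)*(z - 3) = -9 + (-5 + s)*(-3 + z))
I(p) = -12 (I(p) = -6 + 2*(-3) = -6 - 6 = -12)
U(A, C) = (-12 + (20 - 9*A)**2)**2 (U(A, C) = (-12 + (2 + (6 - 5*A - 3*(-4) - 4*A))**2)**2 = (-12 + (2 + (6 - 5*A + 12 - 4*A))**2)**2 = (-12 + (2 + (18 - 9*A))**2)**2 = (-12 + (20 - 9*A)**2)**2)
49739/U(290, -6) = 49739/((-12 + (-20 + 9*290)**2)**2) = 49739/((-12 + (-20 + 2610)**2)**2) = 49739/((-12 + 2590**2)**2) = 49739/((-12 + 6708100)**2) = 49739/(6708088**2) = 49739/44998444615744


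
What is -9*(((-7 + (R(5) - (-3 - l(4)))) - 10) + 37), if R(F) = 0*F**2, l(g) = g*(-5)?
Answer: -27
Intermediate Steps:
l(g) = -5*g
R(F) = 0
-9*(((-7 + (R(5) - (-3 - l(4)))) - 10) + 37) = -9*(((-7 + (0 - (-3 - (-5)*4))) - 10) + 37) = -9*(((-7 + (0 - (-3 - 1*(-20)))) - 10) + 37) = -9*(((-7 + (0 - (-3 + 20))) - 10) + 37) = -9*(((-7 + (0 - 1*17)) - 10) + 37) = -9*(((-7 + (0 - 17)) - 10) + 37) = -9*(((-7 - 17) - 10) + 37) = -9*((-24 - 10) + 37) = -9*(-34 + 37) = -9*3 = -27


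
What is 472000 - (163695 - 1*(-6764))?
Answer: 301541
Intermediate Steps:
472000 - (163695 - 1*(-6764)) = 472000 - (163695 + 6764) = 472000 - 1*170459 = 472000 - 170459 = 301541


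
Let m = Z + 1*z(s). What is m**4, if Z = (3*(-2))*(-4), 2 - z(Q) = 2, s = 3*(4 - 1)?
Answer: 331776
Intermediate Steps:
s = 9 (s = 3*3 = 9)
z(Q) = 0 (z(Q) = 2 - 1*2 = 2 - 2 = 0)
Z = 24 (Z = -6*(-4) = 24)
m = 24 (m = 24 + 1*0 = 24 + 0 = 24)
m**4 = 24**4 = 331776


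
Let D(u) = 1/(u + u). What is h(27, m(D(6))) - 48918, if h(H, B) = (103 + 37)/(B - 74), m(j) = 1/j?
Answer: -1516528/31 ≈ -48920.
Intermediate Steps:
D(u) = 1/(2*u)
h(H, B) = 140/(-74 + B)
h(27, m(D(6))) - 48918 = 140/(-74 + 1/((½)/6)) - 48918 = 140/(-74 + 1/((½)*(⅙))) - 48918 = 140/(-74 + 1/(1/12)) - 48918 = 140/(-74 + 12) - 48918 = 140/(-62) - 48918 = 140*(-1/62) - 48918 = -70/31 - 48918 = -1516528/31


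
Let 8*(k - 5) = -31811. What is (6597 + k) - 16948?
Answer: -114579/8 ≈ -14322.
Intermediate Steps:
k = -31771/8 (k = 5 + (1/8)*(-31811) = 5 - 31811/8 = -31771/8 ≈ -3971.4)
(6597 + k) - 16948 = (6597 - 31771/8) - 16948 = 21005/8 - 16948 = -114579/8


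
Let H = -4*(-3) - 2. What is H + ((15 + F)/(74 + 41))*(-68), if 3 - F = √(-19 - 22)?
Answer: -74/115 + 68*I*√41/115 ≈ -0.64348 + 3.7862*I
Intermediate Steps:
F = 3 - I*√41 (F = 3 - √(-19 - 22) = 3 - √(-41) = 3 - I*√41 ≈ 3.0 - 6.4031*I)
H = 10 (H = 12 - 2 = 10)
H + ((15 + F)/(74 + 41))*(-68) = 10 + ((15 + (3 - I*√41))/(74 + 41))*(-68) = 10 + ((18 - I*√41)/115)*(-68) = 10 + ((18 - I*√41)*(1/115))*(-68) = 10 + (18/115 - I*√41/115)*(-68) = 10 + (-1224/115 + 68*I*√41/115) = -74/115 + 68*I*√41/115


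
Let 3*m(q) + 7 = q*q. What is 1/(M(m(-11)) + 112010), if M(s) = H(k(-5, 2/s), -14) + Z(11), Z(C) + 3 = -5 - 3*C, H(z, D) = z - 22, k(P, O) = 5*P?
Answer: 1/111922 ≈ 8.9348e-6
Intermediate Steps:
H(z, D) = -22 + z
m(q) = -7/3 + q²/3 (m(q) = -7/3 + (q*q)/3 = -7/3 + q²/3)
Z(C) = -8 - 3*C (Z(C) = -3 + (-5 - 3*C) = -8 - 3*C)
M(s) = -88 (M(s) = (-22 + 5*(-5)) + (-8 - 3*11) = (-22 - 25) + (-8 - 33) = -47 - 41 = -88)
1/(M(m(-11)) + 112010) = 1/(-88 + 112010) = 1/111922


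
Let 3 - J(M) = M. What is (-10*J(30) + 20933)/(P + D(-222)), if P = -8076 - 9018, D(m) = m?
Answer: -1631/1332 ≈ -1.2245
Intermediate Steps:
J(M) = 3 - M
P = -17094
(-10*J(30) + 20933)/(P + D(-222)) = (-10*(3 - 1*30) + 20933)/(-17094 - 222) = (-10*(3 - 30) + 20933)/(-17316) = (-10*(-27) + 20933)*(-1/17316) = (270 + 20933)*(-1/17316) = 21203*(-1/17316) = -1631/1332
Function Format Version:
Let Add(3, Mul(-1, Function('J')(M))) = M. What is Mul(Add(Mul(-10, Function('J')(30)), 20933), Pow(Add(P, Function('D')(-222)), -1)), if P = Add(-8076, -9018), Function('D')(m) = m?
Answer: Rational(-1631, 1332) ≈ -1.2245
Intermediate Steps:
Function('J')(M) = Add(3, Mul(-1, M))
P = -17094
Mul(Add(Mul(-10, Function('J')(30)), 20933), Pow(Add(P, Function('D')(-222)), -1)) = Mul(Add(Mul(-10, Add(3, Mul(-1, 30))), 20933), Pow(Add(-17094, -222), -1)) = Mul(Add(Mul(-10, Add(3, -30)), 20933), Pow(-17316, -1)) = Mul(Add(Mul(-10, -27), 20933), Rational(-1, 17316)) = Mul(Add(270, 20933), Rational(-1, 17316)) = Mul(21203, Rational(-1, 17316)) = Rational(-1631, 1332)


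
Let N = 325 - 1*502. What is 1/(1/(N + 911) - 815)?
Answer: -734/598209 ≈ -0.0012270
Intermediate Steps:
N = -177 (N = 325 - 502 = -177)
1/(1/(N + 911) - 815) = 1/(1/(-177 + 911) - 815) = 1/(1/734 - 815) = 1/(-598209/734) = -734/598209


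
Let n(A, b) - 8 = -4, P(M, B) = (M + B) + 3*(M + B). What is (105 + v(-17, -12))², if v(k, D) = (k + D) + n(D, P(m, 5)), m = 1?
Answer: 6400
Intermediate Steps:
P(M, B) = 4*B + 4*M (P(M, B) = (B + M) + 3*(B + M) = (B + M) + (3*B + 3*M) = 4*B + 4*M)
n(A, b) = 4 (n(A, b) = 8 - 4 = 4)
v(k, D) = 4 + D + k (v(k, D) = (k + D) + 4 = (D + k) + 4 = 4 + D + k)
(105 + v(-17, -12))² = (105 + (4 - 12 - 17))² = (105 - 25)² = 80² = 6400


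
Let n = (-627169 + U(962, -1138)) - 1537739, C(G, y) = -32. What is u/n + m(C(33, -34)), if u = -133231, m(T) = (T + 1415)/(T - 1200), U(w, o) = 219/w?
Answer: -2722389636587/2565814053264 ≈ -1.0610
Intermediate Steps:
m(T) = (1415 + T)/(-1200 + T)
n = -2082641277/962 (n = (-627169 + 219/962) - 1537739 = -603336359/962 - 1537739 = -2082641277/962 ≈ -2.1649e+6)
u/n + m(C(33, -34)) = -133231/(-2082641277/962) + (1415 - 32)/(-1200 - 32) = -133231*(-962/2082641277) + 1383/(-1232) = 128168222/2082641277 - 1/1232*1383 = 128168222/2082641277 - 1383/1232 = -2722389636587/2565814053264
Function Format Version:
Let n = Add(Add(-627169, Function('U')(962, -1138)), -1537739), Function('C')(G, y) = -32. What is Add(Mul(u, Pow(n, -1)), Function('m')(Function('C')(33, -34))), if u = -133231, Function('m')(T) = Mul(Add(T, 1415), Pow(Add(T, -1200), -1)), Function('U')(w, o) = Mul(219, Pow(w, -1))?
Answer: Rational(-2722389636587, 2565814053264) ≈ -1.0610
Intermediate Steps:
Function('m')(T) = Mul(Pow(Add(-1200, T), -1), Add(1415, T)) (Function('m')(T) = Mul(Add(1415, T), Pow(Add(-1200, T), -1)) = Mul(Pow(Add(-1200, T), -1), Add(1415, T)))
n = Rational(-2082641277, 962) (n = Add(Add(-627169, Mul(219, Pow(962, -1))), -1537739) = Add(Add(-627169, Mul(219, Rational(1, 962))), -1537739) = Add(Add(-627169, Rational(219, 962)), -1537739) = Add(Rational(-603336359, 962), -1537739) = Rational(-2082641277, 962) ≈ -2.1649e+6)
Add(Mul(u, Pow(n, -1)), Function('m')(Function('C')(33, -34))) = Add(Mul(-133231, Pow(Rational(-2082641277, 962), -1)), Mul(Pow(Add(-1200, -32), -1), Add(1415, -32))) = Add(Mul(-133231, Rational(-962, 2082641277)), Mul(Pow(-1232, -1), 1383)) = Add(Rational(128168222, 2082641277), Mul(Rational(-1, 1232), 1383)) = Add(Rational(128168222, 2082641277), Rational(-1383, 1232)) = Rational(-2722389636587, 2565814053264)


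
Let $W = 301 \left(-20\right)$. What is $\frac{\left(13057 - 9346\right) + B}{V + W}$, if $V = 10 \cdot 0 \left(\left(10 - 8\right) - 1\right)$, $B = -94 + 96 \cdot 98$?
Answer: $- \frac{2605}{1204} \approx -2.1636$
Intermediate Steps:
$B = 9314$ ($B = -94 + 9408 = 9314$)
$W = -6020$
$V = 0$ ($V = 0 \left(2 - 1\right) = 0 \cdot 1 = 0$)
$\frac{\left(13057 - 9346\right) + B}{V + W} = \frac{\left(13057 - 9346\right) + 9314}{0 - 6020} = \frac{\left(13057 - 9346\right) + 9314}{-6020} = \left(3711 + 9314\right) \left(- \frac{1}{6020}\right) = 13025 \left(- \frac{1}{6020}\right) = - \frac{2605}{1204}$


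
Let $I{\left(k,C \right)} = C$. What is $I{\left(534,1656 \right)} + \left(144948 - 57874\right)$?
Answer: $88730$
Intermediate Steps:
$I{\left(534,1656 \right)} + \left(144948 - 57874\right) = 1656 + \left(144948 - 57874\right) = 1656 + 87074 = 88730$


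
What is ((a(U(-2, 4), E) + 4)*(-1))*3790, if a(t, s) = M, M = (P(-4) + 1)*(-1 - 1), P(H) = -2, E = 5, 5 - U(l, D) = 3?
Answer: -22740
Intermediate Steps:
U(l, D) = 2 (U(l, D) = 5 - 1*3 = 5 - 3 = 2)
M = 2 (M = (-2 + 1)*(-1 - 1) = -1*(-2) = 2)
a(t, s) = 2
((a(U(-2, 4), E) + 4)*(-1))*3790 = ((2 + 4)*(-1))*3790 = (6*(-1))*3790 = -6*3790 = -22740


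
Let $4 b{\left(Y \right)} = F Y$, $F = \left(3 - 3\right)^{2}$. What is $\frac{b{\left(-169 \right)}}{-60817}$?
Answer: $0$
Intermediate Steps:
$F = 0$ ($F = 0^{2} = 0$)
$b{\left(Y \right)} = 0$ ($b{\left(Y \right)} = \frac{0 Y}{4} = \frac{1}{4} \cdot 0 = 0$)
$\frac{b{\left(-169 \right)}}{-60817} = \frac{0}{-60817} = 0 \left(- \frac{1}{60817}\right) = 0$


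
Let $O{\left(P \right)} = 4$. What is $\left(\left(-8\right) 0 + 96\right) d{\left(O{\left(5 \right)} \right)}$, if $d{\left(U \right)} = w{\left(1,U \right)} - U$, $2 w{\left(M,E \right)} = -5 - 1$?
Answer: $-672$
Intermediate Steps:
$w{\left(M,E \right)} = -3$ ($w{\left(M,E \right)} = \frac{-5 - 1}{2} = \frac{1}{2} \left(-6\right) = -3$)
$d{\left(U \right)} = -3 - U$
$\left(\left(-8\right) 0 + 96\right) d{\left(O{\left(5 \right)} \right)} = \left(\left(-8\right) 0 + 96\right) \left(-3 - 4\right) = \left(0 + 96\right) \left(-3 - 4\right) = 96 \left(-7\right) = -672$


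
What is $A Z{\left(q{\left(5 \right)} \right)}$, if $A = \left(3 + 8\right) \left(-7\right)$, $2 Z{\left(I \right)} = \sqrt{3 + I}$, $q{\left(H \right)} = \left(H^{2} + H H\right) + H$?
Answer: $- \frac{77 \sqrt{58}}{2} \approx -293.21$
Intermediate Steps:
$q{\left(H \right)} = H + 2 H^{2}$ ($q{\left(H \right)} = \left(H^{2} + H^{2}\right) + H = 2 H^{2} + H = H + 2 H^{2}$)
$Z{\left(I \right)} = \frac{\sqrt{3 + I}}{2}$
$A = -77$ ($A = 11 \left(-7\right) = -77$)
$A Z{\left(q{\left(5 \right)} \right)} = - 77 \frac{\sqrt{3 + 5 \left(1 + 2 \cdot 5\right)}}{2} = - 77 \frac{\sqrt{3 + 5 \left(1 + 10\right)}}{2} = - 77 \frac{\sqrt{3 + 5 \cdot 11}}{2} = - 77 \frac{\sqrt{3 + 55}}{2} = - 77 \frac{\sqrt{58}}{2} = - \frac{77 \sqrt{58}}{2}$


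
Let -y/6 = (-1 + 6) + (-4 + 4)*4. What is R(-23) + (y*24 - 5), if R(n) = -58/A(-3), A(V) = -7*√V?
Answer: -725 - 58*I*√3/21 ≈ -725.0 - 4.7838*I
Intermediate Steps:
R(n) = -58*I*√3/21
y = -30 (y = -6*((-1 + 6) + (-4 + 4)*4) = -6*(5 + 0*4) = -6*(5 + 0) = -6*5 = -30)
R(-23) + (y*24 - 5) = -58*I*√3/21 + (-30*24 - 5) = -58*I*√3/21 + (-720 - 5) = -58*I*√3/21 - 725 = -725 - 58*I*√3/21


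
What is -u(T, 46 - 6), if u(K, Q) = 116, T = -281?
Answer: -116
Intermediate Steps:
-u(T, 46 - 6) = -1*116 = -116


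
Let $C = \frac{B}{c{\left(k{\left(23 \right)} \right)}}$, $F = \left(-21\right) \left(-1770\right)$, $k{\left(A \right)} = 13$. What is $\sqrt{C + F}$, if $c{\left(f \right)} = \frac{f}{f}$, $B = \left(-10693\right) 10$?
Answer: $8 i \sqrt{1090} \approx 264.12 i$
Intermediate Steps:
$B = -106930$
$F = 37170$
$c{\left(f \right)} = 1$
$C = -106930$ ($C = - \frac{106930}{1} = \left(-106930\right) 1 = -106930$)
$\sqrt{C + F} = \sqrt{-106930 + 37170} = \sqrt{-69760} = 8 i \sqrt{1090}$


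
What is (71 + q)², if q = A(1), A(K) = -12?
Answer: 3481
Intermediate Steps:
q = -12
(71 + q)² = (71 - 12)² = 59² = 3481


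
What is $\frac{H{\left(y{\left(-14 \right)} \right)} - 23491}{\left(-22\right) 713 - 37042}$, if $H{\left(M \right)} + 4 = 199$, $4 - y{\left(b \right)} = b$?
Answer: $\frac{224}{507} \approx 0.44181$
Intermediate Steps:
$y{\left(b \right)} = 4 - b$
$H{\left(M \right)} = 195$ ($H{\left(M \right)} = -4 + 199 = 195$)
$\frac{H{\left(y{\left(-14 \right)} \right)} - 23491}{\left(-22\right) 713 - 37042} = \frac{195 - 23491}{\left(-22\right) 713 - 37042} = - \frac{23296}{-15686 - 37042} = - \frac{23296}{-52728} = \left(-23296\right) \left(- \frac{1}{52728}\right) = \frac{224}{507}$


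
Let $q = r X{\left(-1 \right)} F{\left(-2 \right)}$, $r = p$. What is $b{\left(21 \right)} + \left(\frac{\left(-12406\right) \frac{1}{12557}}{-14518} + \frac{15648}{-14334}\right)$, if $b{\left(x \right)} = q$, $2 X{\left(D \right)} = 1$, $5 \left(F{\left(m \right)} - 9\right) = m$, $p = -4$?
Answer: $- \frac{19915929963087}{1088801836535} \approx -18.292$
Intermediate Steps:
$r = -4$
$F{\left(m \right)} = 9 + \frac{m}{5}$
$X{\left(D \right)} = \frac{1}{2}$ ($X{\left(D \right)} = \frac{1}{2} \cdot 1 = \frac{1}{2}$)
$q = - \frac{86}{5}$ ($q = \left(-4\right) \frac{1}{2} \left(9 + \frac{1}{5} \left(-2\right)\right) = - 2 \left(9 - \frac{2}{5}\right) = \left(-2\right) \frac{43}{5} = - \frac{86}{5} \approx -17.2$)
$b{\left(x \right)} = - \frac{86}{5}$
$b{\left(21 \right)} + \left(\frac{\left(-12406\right) \frac{1}{12557}}{-14518} + \frac{15648}{-14334}\right) = - \frac{86}{5} + \left(\frac{\left(-12406\right) \frac{1}{12557}}{-14518} + \frac{15648}{-14334}\right) = - \frac{86}{5} + \left(\left(-12406\right) \frac{1}{12557} \left(- \frac{1}{14518}\right) + 15648 \left(- \frac{1}{14334}\right)\right) = - \frac{86}{5} - \frac{237707674937}{217760367307} = - \frac{19915929963087}{1088801836535}$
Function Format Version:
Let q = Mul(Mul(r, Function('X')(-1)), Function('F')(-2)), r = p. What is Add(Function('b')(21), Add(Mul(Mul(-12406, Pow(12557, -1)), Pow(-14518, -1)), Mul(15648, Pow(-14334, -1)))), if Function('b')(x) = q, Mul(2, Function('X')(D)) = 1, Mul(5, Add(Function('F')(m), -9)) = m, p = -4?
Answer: Rational(-19915929963087, 1088801836535) ≈ -18.292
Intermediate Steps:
r = -4
Function('F')(m) = Add(9, Mul(Rational(1, 5), m))
Function('X')(D) = Rational(1, 2) (Function('X')(D) = Mul(Rational(1, 2), 1) = Rational(1, 2))
q = Rational(-86, 5) (q = Mul(Mul(-4, Rational(1, 2)), Add(9, Mul(Rational(1, 5), -2))) = Mul(-2, Add(9, Rational(-2, 5))) = Mul(-2, Rational(43, 5)) = Rational(-86, 5) ≈ -17.200)
Function('b')(x) = Rational(-86, 5)
Add(Function('b')(21), Add(Mul(Mul(-12406, Pow(12557, -1)), Pow(-14518, -1)), Mul(15648, Pow(-14334, -1)))) = Add(Rational(-86, 5), Add(Mul(Mul(-12406, Pow(12557, -1)), Pow(-14518, -1)), Mul(15648, Pow(-14334, -1)))) = Add(Rational(-86, 5), Add(Mul(Mul(-12406, Rational(1, 12557)), Rational(-1, 14518)), Mul(15648, Rational(-1, 14334)))) = Add(Rational(-86, 5), Add(Mul(Rational(-12406, 12557), Rational(-1, 14518)), Rational(-2608, 2389))) = Add(Rational(-86, 5), Add(Rational(6203, 91151263), Rational(-2608, 2389))) = Add(Rational(-86, 5), Rational(-237707674937, 217760367307)) = Rational(-19915929963087, 1088801836535)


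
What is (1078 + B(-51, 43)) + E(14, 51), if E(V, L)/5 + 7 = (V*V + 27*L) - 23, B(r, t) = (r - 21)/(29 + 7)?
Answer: 8791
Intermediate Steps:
B(r, t) = -7/12 + r/36 (B(r, t) = (-21 + r)/36 = (-21 + r)*(1/36) = -7/12 + r/36)
E(V, L) = -150 + 5*V² + 135*L (E(V, L) = -35 + 5*((V*V + 27*L) - 23) = -35 + 5*((V² + 27*L) - 23) = -35 + 5*(-23 + V² + 27*L) = -35 + (-115 + 5*V² + 135*L) = -150 + 5*V² + 135*L)
(1078 + B(-51, 43)) + E(14, 51) = (1078 + (-7/12 + (1/36)*(-51))) + (-150 + 5*14² + 135*51) = (1078 + (-7/12 - 17/12)) + (-150 + 5*196 + 6885) = (1078 - 2) + (-150 + 980 + 6885) = 1076 + 7715 = 8791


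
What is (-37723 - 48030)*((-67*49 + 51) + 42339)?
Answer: -3353542571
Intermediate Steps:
(-37723 - 48030)*((-67*49 + 51) + 42339) = -85753*((-3283 + 51) + 42339) = -85753*(-3232 + 42339) = -85753*39107 = -3353542571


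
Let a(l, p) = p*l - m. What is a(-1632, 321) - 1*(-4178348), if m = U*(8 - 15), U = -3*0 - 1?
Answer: 3654469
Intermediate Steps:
U = -1 (U = 0 - 1 = -1)
m = 7 (m = -(8 - 15) = -1*(-7) = 7)
a(l, p) = -7 + l*p (a(l, p) = p*l - 1*7 = l*p - 7 = -7 + l*p)
a(-1632, 321) - 1*(-4178348) = (-7 - 1632*321) - 1*(-4178348) = (-7 - 523872) + 4178348 = -523879 + 4178348 = 3654469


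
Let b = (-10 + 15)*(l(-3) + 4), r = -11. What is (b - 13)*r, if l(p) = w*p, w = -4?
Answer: -737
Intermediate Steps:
l(p) = -4*p
b = 80 (b = (-10 + 15)*(-4*(-3) + 4) = 5*(12 + 4) = 5*16 = 80)
(b - 13)*r = (80 - 13)*(-11) = 67*(-11) = -737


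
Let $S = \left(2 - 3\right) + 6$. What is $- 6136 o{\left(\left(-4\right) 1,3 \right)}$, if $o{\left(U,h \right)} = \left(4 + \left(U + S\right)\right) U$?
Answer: $122720$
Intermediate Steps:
$S = 5$ ($S = -1 + 6 = 5$)
$o{\left(U,h \right)} = U \left(9 + U\right)$ ($o{\left(U,h \right)} = \left(4 + \left(U + 5\right)\right) U = \left(4 + \left(5 + U\right)\right) U = \left(9 + U\right) U = U \left(9 + U\right)$)
$- 6136 o{\left(\left(-4\right) 1,3 \right)} = - 6136 \left(-4\right) 1 \left(9 - 4\right) = - 6136 \left(- 4 \left(9 - 4\right)\right) = - 6136 \left(\left(-4\right) 5\right) = \left(-6136\right) \left(-20\right) = 122720$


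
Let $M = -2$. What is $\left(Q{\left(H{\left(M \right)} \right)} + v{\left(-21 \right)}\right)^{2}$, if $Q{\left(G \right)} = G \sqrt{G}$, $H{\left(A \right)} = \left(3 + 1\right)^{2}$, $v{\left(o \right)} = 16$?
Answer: $6400$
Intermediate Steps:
$H{\left(A \right)} = 16$ ($H{\left(A \right)} = 4^{2} = 16$)
$Q{\left(G \right)} = G^{\frac{3}{2}}$
$\left(Q{\left(H{\left(M \right)} \right)} + v{\left(-21 \right)}\right)^{2} = \left(16^{\frac{3}{2}} + 16\right)^{2} = \left(64 + 16\right)^{2} = 80^{2} = 6400$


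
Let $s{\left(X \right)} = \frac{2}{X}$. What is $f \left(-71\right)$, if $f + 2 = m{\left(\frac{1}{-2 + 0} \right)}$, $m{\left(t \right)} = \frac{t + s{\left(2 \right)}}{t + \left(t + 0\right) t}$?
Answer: $284$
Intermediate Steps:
$m{\left(t \right)} = \frac{1 + t}{t + t^{2}}$ ($m{\left(t \right)} = \frac{t + \frac{2}{2}}{t + \left(t + 0\right) t} = \frac{t + 2 \cdot \frac{1}{2}}{t + t t} = \frac{t + 1}{t + t^{2}} = \frac{1 + t}{t + t^{2}}$)
$f = -4$ ($f = -2 + \frac{1}{\frac{1}{-2 + 0}} = -2 + \frac{1}{\frac{1}{-2}} = -2 + \frac{1}{- \frac{1}{2}} = -2 - 2 = -4$)
$f \left(-71\right) = \left(-4\right) \left(-71\right) = 284$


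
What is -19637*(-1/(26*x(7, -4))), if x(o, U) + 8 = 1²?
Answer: -19637/182 ≈ -107.90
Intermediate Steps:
x(o, U) = -7 (x(o, U) = -8 + 1² = -8 + 1 = -7)
-19637*(-1/(26*x(7, -4))) = -19637/(-7*(-1)*26) = -19637/(7*26) = -19637/182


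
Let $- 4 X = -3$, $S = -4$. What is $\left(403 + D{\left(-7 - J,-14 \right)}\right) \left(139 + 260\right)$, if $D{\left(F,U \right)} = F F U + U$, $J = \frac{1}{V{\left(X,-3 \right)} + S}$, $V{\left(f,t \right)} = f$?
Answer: $- \frac{16049775}{169} \approx -94969.0$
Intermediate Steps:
$X = \frac{3}{4}$ ($X = \left(- \frac{1}{4}\right) \left(-3\right) = \frac{3}{4} \approx 0.75$)
$J = - \frac{4}{13}$ ($J = \frac{1}{\frac{3}{4} - 4} = \frac{1}{- \frac{13}{4}} = - \frac{4}{13} \approx -0.30769$)
$D{\left(F,U \right)} = U + U F^{2}$ ($D{\left(F,U \right)} = F^{2} U + U = U F^{2} + U = U + U F^{2}$)
$\left(403 + D{\left(-7 - J,-14 \right)}\right) \left(139 + 260\right) = \left(403 - 14 \left(1 + \left(-7 - - \frac{4}{13}\right)^{2}\right)\right) \left(139 + 260\right) = \left(403 - 14 \left(1 + \left(-7 + \frac{4}{13}\right)^{2}\right)\right) 399 = \left(403 - 14 \left(1 + \left(- \frac{87}{13}\right)^{2}\right)\right) 399 = \left(403 - 14 \left(1 + \frac{7569}{169}\right)\right) 399 = \left(403 - \frac{108332}{169}\right) 399 = \left(- \frac{40225}{169}\right) 399 = - \frac{16049775}{169}$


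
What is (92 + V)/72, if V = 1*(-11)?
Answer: 9/8 ≈ 1.1250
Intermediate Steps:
V = -11
(92 + V)/72 = (92 - 11)/72 = (1/72)*81 = 9/8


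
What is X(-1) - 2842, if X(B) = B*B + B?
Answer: -2842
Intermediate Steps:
X(B) = B + B² (X(B) = B² + B = B + B²)
X(-1) - 2842 = -(1 - 1) - 2842 = -1*0 - 2842 = 0 - 2842 = -2842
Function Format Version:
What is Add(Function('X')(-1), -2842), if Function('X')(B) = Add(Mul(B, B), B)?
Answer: -2842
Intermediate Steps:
Function('X')(B) = Add(B, Pow(B, 2)) (Function('X')(B) = Add(Pow(B, 2), B) = Add(B, Pow(B, 2)))
Add(Function('X')(-1), -2842) = Add(Mul(-1, Add(1, -1)), -2842) = Add(Mul(-1, 0), -2842) = Add(0, -2842) = -2842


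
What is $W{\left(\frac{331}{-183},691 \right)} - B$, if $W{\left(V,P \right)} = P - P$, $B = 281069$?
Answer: $-281069$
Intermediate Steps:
$W{\left(V,P \right)} = 0$
$W{\left(\frac{331}{-183},691 \right)} - B = 0 - 281069 = -281069$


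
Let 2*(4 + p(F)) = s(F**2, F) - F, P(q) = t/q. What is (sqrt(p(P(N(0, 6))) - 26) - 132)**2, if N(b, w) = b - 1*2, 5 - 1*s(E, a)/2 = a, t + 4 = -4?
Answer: (132 - I*sqrt(31))**2 ≈ 17393.0 - 1469.9*I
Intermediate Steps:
t = -8 (t = -4 - 4 = -8)
s(E, a) = 10 - 2*a
N(b, w) = -2 + b (N(b, w) = b - 2 = -2 + b)
P(q) = -8/q
p(F) = 1 - 3*F/2 (p(F) = -4 + ((10 - 2*F) - F)/2 = -4 + (10 - 3*F)/2 = -4 + (5 - 3*F/2) = 1 - 3*F/2)
(sqrt(p(P(N(0, 6))) - 26) - 132)**2 = (sqrt((1 - (-12)/(-2 + 0)) - 26) - 132)**2 = (sqrt((1 - (-12)/(-2)) - 26) - 132)**2 = (sqrt((1 - (-12)*(-1)/2) - 26) - 132)**2 = (sqrt((1 - 3/2*4) - 26) - 132)**2 = (sqrt((1 - 6) - 26) - 132)**2 = (sqrt(-5 - 26) - 132)**2 = (sqrt(-31) - 132)**2 = (I*sqrt(31) - 132)**2 = (-132 + I*sqrt(31))**2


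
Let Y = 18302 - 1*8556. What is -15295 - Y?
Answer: -25041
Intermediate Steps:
Y = 9746 (Y = 18302 - 8556 = 9746)
-15295 - Y = -15295 - 1*9746 = -15295 - 9746 = -25041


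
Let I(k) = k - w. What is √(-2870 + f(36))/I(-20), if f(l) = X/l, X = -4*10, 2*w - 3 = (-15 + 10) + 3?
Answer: -8*I*√1615/123 ≈ -2.6138*I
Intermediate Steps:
w = ½ (w = 3/2 + ((-15 + 10) + 3)/2 = 3/2 + (-5 + 3)/2 = 3/2 + (½)*(-2) = 3/2 - 1 = ½ ≈ 0.50000)
I(k) = -½ + k (I(k) = k - 1*½ = k - ½ = -½ + k)
X = -40
f(l) = -40/l
√(-2870 + f(36))/I(-20) = √(-2870 - 40/36)/(-½ - 20) = √(-2870 - 40*1/36)/(-41/2) = √(-2870 - 10/9)*(-2/41) = √(-25840/9)*(-2/41) = (4*I*√1615/3)*(-2/41) = -8*I*√1615/123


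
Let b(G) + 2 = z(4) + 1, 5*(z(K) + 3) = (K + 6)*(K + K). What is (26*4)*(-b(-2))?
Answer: -1248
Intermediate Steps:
z(K) = -3 + 2*K*(6 + K)/5 (z(K) = -3 + ((K + 6)*(K + K))/5 = -3 + ((6 + K)*(2*K))/5 = -3 + (2*K*(6 + K))/5 = -3 + 2*K*(6 + K)/5)
b(G) = 12 (b(G) = -2 + ((-3 + (2/5)*4**2 + (12/5)*4) + 1) = -2 + ((-3 + (2/5)*16 + 48/5) + 1) = -2 + ((-3 + 32/5 + 48/5) + 1) = -2 + (13 + 1) = -2 + 14 = 12)
(26*4)*(-b(-2)) = (26*4)*(-1*12) = 104*(-12) = -1248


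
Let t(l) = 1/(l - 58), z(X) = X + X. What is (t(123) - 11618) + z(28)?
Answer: -751529/65 ≈ -11562.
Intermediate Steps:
z(X) = 2*X
t(l) = 1/(-58 + l)
(t(123) - 11618) + z(28) = (1/(-58 + 123) - 11618) + 2*28 = (1/65 - 11618) + 56 = -755169/65 + 56 = -751529/65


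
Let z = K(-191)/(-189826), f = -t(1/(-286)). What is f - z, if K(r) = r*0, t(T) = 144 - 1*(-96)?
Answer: -240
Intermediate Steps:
t(T) = 240 (t(T) = 144 + 96 = 240)
K(r) = 0
f = -240 (f = -1*240 = -240)
z = 0 (z = 0/(-189826) = 0*(-1/189826) = 0)
f - z = -240 - 1*0 = -240 + 0 = -240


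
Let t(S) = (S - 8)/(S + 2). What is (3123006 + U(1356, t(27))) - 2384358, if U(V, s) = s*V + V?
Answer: 21485880/29 ≈ 7.4089e+5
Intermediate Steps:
t(S) = (-8 + S)/(2 + S)
U(V, s) = V + V*s (U(V, s) = V*s + V = V + V*s)
(3123006 + U(1356, t(27))) - 2384358 = (3123006 + 1356*(1 + (-8 + 27)/(2 + 27))) - 2384358 = (3123006 + 1356*(1 + 19/29)) - 2384358 = (3123006 + 1356*(48/29)) - 2384358 = (3123006 + 65088/29) - 2384358 = 90632262/29 - 2384358 = 21485880/29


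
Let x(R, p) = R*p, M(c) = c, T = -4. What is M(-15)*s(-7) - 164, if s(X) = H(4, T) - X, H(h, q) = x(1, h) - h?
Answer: -269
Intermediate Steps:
H(h, q) = 0 (H(h, q) = 1*h - h = h - h = 0)
s(X) = -X (s(X) = 0 - X = -X)
M(-15)*s(-7) - 164 = -(-15)*(-7) - 164 = -15*7 - 164 = -105 - 164 = -269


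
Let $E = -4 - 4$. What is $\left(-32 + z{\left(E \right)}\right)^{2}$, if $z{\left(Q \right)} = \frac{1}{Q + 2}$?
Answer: $\frac{37249}{36} \approx 1034.7$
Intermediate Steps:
$E = -8$
$z{\left(Q \right)} = \frac{1}{2 + Q}$
$\left(-32 + z{\left(E \right)}\right)^{2} = \left(-32 + \frac{1}{2 - 8}\right)^{2} = \left(-32 + \frac{1}{-6}\right)^{2} = \left(-32 - \frac{1}{6}\right)^{2} = \left(- \frac{193}{6}\right)^{2} = \frac{37249}{36}$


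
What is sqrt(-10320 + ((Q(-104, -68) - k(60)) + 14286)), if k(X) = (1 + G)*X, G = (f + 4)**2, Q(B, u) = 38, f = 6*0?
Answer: 2*sqrt(746) ≈ 54.626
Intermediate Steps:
f = 0
G = 16 (G = (0 + 4)**2 = 4**2 = 16)
k(X) = 17*X (k(X) = (1 + 16)*X = 17*X)
sqrt(-10320 + ((Q(-104, -68) - k(60)) + 14286)) = sqrt(-10320 + ((38 - 17*60) + 14286)) = sqrt(-10320 + ((38 - 1*1020) + 14286)) = sqrt(-10320 + ((38 - 1020) + 14286)) = sqrt(-10320 + (-982 + 14286)) = sqrt(-10320 + 13304) = sqrt(2984) = 2*sqrt(746)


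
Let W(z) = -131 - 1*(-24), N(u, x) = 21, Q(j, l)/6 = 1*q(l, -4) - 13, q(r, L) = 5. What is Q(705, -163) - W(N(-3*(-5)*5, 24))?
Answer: 59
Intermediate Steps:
Q(j, l) = -48 (Q(j, l) = 6*(1*5 - 13) = 6*(5 - 13) = 6*(-8) = -48)
W(z) = -107 (W(z) = -131 + 24 = -107)
Q(705, -163) - W(N(-3*(-5)*5, 24)) = -48 - 1*(-107) = -48 + 107 = 59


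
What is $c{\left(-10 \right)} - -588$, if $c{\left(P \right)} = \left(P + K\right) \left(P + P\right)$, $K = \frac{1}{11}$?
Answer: $\frac{8648}{11} \approx 786.18$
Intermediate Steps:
$K = \frac{1}{11} \approx 0.090909$
$c{\left(P \right)} = 2 P \left(\frac{1}{11} + P\right)$ ($c{\left(P \right)} = \left(P + \frac{1}{11}\right) \left(P + P\right) = \left(\frac{1}{11} + P\right) 2 P = 2 P \left(\frac{1}{11} + P\right)$)
$c{\left(-10 \right)} - -588 = \frac{2}{11} \left(-10\right) \left(1 + 11 \left(-10\right)\right) - -588 = \frac{2}{11} \left(-10\right) \left(1 - 110\right) + 588 = \frac{2}{11} \left(-10\right) \left(-109\right) + 588 = \frac{2180}{11} + 588 = \frac{8648}{11}$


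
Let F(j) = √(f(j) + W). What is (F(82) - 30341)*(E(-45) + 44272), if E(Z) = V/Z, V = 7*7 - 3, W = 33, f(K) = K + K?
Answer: -60445158154/45 + 1992194*√197/45 ≈ -1.3426e+9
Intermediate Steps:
f(K) = 2*K
V = 46 (V = 49 - 3 = 46)
F(j) = √(33 + 2*j) (F(j) = √(2*j + 33) = √(33 + 2*j))
E(Z) = 46/Z
(F(82) - 30341)*(E(-45) + 44272) = (√(33 + 2*82) - 30341)*(46/(-45) + 44272) = (√(33 + 164) - 30341)*(46*(-1/45) + 44272) = (√197 - 30341)*(-46/45 + 44272) = (-30341 + √197)*(1992194/45) = -60445158154/45 + 1992194*√197/45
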